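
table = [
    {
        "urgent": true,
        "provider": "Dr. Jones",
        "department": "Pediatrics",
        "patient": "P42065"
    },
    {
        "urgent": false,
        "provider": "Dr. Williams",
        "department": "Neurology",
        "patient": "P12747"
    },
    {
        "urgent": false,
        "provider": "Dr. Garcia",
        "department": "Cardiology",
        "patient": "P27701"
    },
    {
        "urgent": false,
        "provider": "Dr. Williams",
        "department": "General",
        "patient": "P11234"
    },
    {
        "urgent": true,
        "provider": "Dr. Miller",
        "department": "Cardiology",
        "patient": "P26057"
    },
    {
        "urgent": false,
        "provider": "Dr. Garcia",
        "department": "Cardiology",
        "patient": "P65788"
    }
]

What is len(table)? 6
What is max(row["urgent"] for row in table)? True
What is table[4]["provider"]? "Dr. Miller"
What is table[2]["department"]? "Cardiology"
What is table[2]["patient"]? "P27701"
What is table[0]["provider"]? "Dr. Jones"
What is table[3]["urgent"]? False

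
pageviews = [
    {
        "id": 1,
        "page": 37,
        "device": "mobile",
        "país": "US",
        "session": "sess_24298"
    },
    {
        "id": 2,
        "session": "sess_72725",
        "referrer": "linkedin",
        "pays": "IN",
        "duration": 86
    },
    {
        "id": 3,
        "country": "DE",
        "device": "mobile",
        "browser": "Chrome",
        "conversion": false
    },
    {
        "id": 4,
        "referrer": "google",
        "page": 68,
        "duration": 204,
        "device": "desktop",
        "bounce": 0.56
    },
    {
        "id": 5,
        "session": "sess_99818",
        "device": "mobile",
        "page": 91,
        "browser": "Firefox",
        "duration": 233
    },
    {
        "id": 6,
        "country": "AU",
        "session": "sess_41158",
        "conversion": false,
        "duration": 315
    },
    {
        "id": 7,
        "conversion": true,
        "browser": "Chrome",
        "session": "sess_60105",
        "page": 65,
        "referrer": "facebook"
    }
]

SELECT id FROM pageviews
[1, 2, 3, 4, 5, 6, 7]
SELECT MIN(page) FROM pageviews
37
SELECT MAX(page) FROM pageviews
91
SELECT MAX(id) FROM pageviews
7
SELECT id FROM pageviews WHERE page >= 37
[1, 4, 5, 7]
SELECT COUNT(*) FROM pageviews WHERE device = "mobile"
3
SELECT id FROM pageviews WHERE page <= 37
[1]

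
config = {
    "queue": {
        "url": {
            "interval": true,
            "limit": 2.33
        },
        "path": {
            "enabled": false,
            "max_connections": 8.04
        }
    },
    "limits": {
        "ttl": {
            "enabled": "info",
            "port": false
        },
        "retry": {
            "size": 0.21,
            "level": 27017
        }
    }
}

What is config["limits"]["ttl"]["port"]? False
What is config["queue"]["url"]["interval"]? True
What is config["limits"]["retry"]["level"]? 27017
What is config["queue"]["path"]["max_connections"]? 8.04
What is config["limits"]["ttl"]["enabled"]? "info"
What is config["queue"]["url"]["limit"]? 2.33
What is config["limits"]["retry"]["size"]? 0.21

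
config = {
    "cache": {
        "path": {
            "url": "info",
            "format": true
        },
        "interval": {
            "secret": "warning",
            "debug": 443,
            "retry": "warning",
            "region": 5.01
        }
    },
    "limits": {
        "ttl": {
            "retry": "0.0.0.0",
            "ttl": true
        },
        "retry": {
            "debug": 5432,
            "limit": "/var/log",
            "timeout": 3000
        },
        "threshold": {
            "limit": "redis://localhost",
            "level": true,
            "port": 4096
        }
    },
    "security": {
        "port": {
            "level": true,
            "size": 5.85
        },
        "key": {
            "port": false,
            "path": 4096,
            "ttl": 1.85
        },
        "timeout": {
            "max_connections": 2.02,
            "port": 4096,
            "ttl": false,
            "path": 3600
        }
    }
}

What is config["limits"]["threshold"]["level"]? True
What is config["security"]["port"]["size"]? 5.85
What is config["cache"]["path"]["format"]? True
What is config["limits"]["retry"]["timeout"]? 3000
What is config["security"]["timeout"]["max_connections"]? 2.02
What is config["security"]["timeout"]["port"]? 4096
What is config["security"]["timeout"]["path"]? 3600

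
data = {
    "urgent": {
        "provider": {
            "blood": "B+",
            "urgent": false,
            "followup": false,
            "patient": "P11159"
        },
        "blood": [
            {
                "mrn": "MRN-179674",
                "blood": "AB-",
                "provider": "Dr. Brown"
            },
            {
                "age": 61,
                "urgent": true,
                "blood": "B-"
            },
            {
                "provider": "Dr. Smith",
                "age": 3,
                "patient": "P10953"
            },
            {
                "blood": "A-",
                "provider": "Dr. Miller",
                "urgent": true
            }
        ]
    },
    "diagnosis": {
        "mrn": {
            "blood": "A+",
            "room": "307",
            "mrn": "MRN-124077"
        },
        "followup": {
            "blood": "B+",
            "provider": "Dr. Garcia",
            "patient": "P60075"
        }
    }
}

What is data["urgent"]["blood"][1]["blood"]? "B-"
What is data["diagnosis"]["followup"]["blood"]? "B+"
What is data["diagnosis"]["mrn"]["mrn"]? "MRN-124077"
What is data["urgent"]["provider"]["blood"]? "B+"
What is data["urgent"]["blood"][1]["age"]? 61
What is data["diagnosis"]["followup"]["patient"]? "P60075"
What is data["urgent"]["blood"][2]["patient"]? "P10953"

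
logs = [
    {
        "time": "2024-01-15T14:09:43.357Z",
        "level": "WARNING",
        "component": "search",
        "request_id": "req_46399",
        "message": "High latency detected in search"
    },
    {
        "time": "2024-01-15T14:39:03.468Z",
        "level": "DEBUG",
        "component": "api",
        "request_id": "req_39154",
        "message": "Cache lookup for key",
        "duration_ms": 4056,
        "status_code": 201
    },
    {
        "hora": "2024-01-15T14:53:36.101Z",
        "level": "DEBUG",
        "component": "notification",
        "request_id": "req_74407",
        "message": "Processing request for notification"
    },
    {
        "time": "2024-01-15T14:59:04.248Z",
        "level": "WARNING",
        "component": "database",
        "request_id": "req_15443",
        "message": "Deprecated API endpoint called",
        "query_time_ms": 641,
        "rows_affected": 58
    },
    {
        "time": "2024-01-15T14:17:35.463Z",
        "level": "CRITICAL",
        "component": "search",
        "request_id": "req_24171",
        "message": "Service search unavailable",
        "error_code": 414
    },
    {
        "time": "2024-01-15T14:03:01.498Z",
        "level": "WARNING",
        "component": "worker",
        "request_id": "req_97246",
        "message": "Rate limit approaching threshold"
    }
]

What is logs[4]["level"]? "CRITICAL"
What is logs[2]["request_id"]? "req_74407"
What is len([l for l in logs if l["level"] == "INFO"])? 0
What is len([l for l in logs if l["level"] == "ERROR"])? 0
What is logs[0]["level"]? "WARNING"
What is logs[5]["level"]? "WARNING"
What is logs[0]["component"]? "search"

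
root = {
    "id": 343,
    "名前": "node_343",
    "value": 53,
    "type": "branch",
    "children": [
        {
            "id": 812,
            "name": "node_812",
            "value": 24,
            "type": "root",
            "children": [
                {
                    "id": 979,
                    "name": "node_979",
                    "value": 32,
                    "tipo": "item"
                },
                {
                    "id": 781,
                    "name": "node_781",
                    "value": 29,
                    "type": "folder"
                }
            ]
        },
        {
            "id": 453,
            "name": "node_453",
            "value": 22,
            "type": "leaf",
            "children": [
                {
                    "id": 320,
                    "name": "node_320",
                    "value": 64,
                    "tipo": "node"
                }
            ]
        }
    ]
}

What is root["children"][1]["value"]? 22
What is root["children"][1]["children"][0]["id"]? 320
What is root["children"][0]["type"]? "root"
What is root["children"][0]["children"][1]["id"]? 781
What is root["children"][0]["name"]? "node_812"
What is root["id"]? 343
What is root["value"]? 53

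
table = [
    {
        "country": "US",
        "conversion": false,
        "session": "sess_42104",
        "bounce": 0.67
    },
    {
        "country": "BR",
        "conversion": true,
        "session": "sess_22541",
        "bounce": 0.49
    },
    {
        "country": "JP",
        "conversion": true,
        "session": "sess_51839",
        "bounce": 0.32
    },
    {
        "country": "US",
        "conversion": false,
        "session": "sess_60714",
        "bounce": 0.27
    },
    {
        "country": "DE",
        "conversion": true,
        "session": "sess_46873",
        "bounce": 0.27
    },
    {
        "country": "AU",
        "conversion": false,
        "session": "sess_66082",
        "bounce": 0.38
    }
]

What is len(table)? 6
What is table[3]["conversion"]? False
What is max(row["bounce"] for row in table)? 0.67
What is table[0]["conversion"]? False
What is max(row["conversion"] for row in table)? True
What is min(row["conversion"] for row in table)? False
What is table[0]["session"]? "sess_42104"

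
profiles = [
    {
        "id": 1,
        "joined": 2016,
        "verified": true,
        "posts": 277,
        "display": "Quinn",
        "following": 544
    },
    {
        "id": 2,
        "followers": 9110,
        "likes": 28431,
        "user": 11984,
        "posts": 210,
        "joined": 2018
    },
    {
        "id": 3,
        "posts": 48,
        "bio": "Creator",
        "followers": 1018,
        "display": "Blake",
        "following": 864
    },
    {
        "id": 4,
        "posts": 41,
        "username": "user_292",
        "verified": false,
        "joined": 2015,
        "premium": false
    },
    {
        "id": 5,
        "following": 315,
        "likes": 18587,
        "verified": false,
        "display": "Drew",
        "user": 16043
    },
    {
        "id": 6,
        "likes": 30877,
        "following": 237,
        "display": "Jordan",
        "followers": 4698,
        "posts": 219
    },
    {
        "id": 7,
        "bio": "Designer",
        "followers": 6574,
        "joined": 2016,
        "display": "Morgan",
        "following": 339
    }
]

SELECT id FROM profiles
[1, 2, 3, 4, 5, 6, 7]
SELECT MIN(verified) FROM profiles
False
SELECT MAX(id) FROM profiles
7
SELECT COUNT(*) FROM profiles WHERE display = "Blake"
1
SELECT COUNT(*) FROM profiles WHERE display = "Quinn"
1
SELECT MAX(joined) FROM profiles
2018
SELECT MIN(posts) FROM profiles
41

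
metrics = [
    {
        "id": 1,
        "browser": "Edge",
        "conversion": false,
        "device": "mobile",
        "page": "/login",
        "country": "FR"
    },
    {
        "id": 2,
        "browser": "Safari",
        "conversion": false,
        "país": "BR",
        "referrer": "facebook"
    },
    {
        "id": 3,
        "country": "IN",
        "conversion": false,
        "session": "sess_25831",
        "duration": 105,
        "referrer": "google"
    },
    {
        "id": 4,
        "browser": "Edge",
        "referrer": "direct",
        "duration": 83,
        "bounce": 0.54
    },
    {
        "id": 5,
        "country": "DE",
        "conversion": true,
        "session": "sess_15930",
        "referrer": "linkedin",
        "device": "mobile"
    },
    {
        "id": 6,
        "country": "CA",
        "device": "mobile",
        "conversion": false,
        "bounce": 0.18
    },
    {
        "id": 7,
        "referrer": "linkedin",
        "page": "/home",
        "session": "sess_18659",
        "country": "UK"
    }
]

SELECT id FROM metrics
[1, 2, 3, 4, 5, 6, 7]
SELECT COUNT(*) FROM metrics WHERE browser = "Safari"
1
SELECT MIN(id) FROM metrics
1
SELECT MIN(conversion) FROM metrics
False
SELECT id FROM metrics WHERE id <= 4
[1, 2, 3, 4]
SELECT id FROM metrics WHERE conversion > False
[5]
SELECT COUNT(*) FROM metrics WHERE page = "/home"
1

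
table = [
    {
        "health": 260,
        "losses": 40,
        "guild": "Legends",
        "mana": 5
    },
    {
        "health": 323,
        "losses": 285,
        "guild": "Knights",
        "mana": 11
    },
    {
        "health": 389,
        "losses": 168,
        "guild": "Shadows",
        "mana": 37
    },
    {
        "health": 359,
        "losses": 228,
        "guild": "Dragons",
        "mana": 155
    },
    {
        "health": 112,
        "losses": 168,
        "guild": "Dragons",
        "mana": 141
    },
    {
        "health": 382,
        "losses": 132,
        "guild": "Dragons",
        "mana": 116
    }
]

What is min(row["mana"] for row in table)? 5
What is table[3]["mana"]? 155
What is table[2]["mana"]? 37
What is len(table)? 6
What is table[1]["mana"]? 11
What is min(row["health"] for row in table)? 112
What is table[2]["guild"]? "Shadows"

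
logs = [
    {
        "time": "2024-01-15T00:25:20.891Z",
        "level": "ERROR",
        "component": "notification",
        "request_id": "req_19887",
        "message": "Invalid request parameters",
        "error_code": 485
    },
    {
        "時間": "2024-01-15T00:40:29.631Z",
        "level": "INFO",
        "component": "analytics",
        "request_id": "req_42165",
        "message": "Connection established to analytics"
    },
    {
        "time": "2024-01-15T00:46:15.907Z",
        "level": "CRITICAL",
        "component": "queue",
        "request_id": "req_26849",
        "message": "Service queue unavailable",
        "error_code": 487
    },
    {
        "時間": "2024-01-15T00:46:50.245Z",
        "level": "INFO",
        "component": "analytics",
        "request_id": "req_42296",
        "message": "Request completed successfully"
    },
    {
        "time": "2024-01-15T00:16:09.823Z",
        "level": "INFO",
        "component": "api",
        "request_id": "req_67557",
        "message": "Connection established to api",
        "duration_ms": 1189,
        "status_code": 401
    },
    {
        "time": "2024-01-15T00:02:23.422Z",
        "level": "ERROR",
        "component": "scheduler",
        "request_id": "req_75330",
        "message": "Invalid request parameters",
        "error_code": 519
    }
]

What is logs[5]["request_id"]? "req_75330"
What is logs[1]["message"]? "Connection established to analytics"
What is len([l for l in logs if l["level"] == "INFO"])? 3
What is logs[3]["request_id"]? "req_42296"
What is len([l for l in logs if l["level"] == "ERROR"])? 2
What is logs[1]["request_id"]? "req_42165"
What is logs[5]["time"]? "2024-01-15T00:02:23.422Z"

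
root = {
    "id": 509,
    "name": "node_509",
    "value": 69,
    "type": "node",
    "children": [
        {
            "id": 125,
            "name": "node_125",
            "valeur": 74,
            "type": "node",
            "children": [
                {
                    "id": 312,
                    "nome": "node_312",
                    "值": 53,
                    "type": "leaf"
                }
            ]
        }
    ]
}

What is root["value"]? 69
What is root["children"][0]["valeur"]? 74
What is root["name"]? "node_509"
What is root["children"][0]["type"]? "node"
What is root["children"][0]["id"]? 125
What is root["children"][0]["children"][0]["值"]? 53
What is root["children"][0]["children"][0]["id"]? 312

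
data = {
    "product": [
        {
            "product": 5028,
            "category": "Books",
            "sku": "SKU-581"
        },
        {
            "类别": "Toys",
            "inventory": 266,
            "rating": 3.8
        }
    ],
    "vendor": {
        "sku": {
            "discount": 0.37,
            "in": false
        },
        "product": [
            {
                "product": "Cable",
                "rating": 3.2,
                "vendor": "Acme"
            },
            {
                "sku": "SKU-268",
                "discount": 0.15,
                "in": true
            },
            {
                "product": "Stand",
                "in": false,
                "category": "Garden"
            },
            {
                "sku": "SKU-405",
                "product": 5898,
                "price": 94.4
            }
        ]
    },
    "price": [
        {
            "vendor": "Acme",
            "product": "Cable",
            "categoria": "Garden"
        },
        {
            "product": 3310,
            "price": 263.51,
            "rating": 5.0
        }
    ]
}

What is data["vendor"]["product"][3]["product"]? 5898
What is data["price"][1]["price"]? 263.51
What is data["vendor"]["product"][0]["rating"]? 3.2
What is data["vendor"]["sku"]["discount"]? 0.37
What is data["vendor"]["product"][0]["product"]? "Cable"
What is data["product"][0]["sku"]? "SKU-581"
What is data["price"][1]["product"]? 3310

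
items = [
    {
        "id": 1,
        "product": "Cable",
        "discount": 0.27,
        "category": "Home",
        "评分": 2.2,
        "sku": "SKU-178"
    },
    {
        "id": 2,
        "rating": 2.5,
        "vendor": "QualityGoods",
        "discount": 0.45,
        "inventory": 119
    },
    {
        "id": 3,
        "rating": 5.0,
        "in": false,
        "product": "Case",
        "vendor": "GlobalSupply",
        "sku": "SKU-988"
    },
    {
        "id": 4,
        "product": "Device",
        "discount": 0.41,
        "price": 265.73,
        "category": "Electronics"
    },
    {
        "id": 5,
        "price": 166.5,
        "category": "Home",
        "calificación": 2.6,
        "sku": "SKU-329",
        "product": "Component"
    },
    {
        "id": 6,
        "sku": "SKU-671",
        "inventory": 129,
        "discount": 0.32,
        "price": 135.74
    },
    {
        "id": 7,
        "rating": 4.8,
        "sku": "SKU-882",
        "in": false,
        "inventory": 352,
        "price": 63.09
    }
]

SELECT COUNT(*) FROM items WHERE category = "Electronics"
1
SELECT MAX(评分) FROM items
2.2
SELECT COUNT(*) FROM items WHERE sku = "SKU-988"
1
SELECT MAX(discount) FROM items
0.45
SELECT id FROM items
[1, 2, 3, 4, 5, 6, 7]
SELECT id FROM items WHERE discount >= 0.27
[1, 2, 4, 6]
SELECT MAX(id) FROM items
7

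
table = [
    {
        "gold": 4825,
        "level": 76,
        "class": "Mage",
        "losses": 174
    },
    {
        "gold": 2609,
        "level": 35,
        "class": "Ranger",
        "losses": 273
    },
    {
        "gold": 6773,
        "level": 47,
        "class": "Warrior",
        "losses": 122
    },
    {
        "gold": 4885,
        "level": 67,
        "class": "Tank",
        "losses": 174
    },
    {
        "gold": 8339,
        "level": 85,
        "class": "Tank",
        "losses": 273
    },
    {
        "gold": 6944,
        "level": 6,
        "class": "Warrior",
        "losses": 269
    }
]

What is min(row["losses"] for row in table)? 122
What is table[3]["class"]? "Tank"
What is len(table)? 6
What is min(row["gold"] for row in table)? 2609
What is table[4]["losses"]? 273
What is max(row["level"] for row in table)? 85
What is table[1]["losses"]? 273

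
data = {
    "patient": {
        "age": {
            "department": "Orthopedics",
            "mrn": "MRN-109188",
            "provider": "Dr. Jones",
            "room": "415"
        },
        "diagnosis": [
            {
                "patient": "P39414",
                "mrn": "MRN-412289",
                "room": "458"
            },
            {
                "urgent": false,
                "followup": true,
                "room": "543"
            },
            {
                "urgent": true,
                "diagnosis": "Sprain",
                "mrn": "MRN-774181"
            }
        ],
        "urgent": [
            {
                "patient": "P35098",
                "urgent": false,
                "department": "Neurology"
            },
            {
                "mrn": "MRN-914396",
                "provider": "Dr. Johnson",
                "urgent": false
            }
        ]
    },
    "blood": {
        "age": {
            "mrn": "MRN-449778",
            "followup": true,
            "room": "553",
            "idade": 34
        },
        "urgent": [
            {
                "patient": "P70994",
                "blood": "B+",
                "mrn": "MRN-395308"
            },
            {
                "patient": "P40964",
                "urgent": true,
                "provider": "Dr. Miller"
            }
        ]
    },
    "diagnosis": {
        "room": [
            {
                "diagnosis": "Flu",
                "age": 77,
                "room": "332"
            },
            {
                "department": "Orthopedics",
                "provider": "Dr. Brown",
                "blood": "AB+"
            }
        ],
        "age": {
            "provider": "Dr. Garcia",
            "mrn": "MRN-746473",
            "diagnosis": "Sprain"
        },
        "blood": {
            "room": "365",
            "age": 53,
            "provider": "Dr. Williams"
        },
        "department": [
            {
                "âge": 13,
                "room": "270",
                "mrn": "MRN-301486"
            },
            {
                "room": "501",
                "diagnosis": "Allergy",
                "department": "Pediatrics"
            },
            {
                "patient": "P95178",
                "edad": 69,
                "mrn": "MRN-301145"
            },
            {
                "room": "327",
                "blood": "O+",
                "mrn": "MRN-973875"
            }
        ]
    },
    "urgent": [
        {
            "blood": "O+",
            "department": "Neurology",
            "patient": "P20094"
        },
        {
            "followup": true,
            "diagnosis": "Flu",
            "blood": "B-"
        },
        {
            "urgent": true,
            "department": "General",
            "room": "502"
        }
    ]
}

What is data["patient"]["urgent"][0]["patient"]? "P35098"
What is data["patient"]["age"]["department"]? "Orthopedics"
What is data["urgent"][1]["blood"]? "B-"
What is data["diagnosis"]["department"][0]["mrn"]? "MRN-301486"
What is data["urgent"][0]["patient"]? "P20094"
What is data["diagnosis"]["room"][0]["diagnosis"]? "Flu"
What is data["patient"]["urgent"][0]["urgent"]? False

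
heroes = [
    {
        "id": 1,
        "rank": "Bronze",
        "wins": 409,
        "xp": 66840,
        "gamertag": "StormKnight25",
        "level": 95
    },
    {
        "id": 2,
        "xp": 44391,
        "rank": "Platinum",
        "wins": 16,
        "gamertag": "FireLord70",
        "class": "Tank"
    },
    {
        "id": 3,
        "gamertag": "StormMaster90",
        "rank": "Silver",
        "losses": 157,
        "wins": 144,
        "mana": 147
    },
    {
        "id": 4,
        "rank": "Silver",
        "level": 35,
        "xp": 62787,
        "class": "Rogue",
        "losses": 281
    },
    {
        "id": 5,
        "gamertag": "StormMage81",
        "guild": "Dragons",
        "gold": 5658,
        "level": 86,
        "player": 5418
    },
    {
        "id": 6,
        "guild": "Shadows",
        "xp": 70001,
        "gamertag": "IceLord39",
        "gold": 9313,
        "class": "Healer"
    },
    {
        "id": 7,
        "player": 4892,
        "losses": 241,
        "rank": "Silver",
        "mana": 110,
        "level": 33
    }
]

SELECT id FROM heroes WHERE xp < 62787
[2]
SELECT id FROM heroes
[1, 2, 3, 4, 5, 6, 7]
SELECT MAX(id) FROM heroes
7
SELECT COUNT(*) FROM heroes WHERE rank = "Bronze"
1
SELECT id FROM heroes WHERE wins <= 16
[2]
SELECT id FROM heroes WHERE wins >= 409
[1]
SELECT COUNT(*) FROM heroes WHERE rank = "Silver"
3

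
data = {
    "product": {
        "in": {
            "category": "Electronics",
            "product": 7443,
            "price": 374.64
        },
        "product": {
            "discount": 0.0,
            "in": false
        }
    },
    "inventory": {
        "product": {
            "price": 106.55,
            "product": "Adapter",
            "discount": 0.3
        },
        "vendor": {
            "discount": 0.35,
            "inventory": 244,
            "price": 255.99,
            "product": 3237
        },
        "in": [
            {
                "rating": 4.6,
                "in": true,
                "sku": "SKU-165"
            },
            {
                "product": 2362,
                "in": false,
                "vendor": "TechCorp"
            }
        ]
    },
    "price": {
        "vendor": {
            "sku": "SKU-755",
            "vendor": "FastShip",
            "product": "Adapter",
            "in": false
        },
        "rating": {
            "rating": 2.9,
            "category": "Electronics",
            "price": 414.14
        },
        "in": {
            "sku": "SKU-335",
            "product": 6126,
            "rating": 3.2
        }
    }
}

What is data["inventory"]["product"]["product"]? "Adapter"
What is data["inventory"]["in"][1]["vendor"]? "TechCorp"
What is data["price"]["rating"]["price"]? 414.14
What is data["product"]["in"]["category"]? "Electronics"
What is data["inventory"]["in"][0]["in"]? True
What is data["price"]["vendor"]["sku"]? "SKU-755"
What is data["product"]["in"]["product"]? 7443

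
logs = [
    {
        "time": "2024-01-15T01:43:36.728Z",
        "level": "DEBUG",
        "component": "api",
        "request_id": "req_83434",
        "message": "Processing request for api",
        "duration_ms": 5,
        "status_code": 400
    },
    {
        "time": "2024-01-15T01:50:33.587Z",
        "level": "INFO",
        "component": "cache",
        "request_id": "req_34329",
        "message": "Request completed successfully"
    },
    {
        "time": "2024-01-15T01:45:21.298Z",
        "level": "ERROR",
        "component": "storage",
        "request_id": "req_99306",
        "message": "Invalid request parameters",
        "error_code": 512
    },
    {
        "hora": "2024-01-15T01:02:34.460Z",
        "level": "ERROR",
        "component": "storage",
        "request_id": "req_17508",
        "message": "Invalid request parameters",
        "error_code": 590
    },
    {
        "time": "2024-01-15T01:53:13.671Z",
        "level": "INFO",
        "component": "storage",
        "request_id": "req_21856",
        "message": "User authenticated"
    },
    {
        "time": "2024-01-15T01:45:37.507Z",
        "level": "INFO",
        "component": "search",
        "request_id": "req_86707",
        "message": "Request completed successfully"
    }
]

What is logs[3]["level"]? "ERROR"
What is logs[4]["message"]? "User authenticated"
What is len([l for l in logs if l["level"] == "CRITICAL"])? 0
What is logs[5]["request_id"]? "req_86707"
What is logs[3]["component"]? "storage"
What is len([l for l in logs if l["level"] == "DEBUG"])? 1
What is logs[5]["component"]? "search"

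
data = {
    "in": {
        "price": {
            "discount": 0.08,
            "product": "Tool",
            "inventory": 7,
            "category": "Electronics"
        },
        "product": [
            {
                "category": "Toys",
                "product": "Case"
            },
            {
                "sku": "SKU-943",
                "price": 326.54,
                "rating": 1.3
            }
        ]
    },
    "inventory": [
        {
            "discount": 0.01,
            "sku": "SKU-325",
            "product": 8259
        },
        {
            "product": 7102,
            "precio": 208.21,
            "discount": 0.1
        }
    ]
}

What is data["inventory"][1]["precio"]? 208.21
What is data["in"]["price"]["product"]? "Tool"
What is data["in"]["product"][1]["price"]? 326.54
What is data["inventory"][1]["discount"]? 0.1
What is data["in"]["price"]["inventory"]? 7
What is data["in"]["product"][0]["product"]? "Case"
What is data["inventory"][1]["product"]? 7102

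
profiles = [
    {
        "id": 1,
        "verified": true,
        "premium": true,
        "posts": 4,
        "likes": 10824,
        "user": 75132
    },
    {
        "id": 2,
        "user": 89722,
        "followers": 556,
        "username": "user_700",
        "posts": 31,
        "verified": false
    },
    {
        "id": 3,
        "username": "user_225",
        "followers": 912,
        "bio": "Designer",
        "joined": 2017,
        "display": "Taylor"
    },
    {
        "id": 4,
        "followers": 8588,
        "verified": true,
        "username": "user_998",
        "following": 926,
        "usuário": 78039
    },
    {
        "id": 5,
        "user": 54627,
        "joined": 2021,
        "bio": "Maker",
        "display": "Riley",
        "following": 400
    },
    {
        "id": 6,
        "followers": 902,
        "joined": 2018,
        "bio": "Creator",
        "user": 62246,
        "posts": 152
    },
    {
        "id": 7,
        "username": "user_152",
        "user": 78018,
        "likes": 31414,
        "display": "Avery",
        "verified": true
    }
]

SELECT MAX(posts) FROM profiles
152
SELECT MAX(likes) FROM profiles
31414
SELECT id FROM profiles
[1, 2, 3, 4, 5, 6, 7]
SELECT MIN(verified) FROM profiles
False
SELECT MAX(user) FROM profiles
89722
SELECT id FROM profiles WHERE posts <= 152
[1, 2, 6]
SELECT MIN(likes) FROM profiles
10824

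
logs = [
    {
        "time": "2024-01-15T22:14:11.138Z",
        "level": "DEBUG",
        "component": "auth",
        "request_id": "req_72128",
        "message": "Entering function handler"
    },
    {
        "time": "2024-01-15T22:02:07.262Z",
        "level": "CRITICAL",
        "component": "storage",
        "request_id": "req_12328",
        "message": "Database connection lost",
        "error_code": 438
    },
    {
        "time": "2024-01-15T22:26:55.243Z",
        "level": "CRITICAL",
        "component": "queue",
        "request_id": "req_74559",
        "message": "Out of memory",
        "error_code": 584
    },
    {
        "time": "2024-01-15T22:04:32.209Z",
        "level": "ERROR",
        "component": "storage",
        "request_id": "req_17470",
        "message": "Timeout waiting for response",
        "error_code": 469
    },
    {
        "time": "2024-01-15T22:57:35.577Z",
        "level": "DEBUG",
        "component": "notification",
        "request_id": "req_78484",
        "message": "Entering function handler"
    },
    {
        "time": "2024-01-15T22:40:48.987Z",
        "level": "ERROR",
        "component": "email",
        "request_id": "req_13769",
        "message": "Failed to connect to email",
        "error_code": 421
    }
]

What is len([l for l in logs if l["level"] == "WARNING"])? 0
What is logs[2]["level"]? "CRITICAL"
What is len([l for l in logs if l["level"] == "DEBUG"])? 2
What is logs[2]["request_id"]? "req_74559"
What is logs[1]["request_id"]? "req_12328"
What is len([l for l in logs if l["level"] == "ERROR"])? 2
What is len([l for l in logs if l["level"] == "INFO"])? 0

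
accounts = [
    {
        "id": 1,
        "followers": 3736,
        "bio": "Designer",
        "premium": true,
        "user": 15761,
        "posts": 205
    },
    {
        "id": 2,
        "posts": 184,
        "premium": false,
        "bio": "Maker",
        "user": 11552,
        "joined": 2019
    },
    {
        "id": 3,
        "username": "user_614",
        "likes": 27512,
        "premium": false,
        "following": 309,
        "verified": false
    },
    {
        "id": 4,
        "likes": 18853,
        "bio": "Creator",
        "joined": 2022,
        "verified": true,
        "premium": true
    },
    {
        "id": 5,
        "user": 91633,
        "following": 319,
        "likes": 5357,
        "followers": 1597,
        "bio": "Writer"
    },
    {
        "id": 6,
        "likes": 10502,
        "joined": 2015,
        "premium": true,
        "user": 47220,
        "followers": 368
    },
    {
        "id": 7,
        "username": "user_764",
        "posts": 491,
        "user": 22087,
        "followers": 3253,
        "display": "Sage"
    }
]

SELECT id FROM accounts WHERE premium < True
[2, 3]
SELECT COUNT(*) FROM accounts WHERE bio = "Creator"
1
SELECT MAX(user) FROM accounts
91633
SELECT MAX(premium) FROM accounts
True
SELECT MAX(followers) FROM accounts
3736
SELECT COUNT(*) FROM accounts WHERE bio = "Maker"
1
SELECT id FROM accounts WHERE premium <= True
[1, 2, 3, 4, 6]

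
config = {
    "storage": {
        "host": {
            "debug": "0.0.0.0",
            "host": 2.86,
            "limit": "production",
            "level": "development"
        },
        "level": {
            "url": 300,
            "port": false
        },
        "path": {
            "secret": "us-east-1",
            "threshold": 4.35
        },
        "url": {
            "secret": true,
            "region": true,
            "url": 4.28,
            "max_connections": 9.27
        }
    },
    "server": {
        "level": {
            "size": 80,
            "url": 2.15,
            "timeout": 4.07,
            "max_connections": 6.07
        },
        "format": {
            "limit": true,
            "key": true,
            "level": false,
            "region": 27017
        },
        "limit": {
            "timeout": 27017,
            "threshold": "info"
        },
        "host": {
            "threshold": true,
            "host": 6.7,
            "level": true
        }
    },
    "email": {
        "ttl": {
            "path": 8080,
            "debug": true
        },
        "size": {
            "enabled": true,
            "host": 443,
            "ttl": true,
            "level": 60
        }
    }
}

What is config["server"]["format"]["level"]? False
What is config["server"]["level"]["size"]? 80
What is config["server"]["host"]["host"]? 6.7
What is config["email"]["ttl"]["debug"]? True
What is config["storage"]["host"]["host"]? 2.86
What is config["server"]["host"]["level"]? True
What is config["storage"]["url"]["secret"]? True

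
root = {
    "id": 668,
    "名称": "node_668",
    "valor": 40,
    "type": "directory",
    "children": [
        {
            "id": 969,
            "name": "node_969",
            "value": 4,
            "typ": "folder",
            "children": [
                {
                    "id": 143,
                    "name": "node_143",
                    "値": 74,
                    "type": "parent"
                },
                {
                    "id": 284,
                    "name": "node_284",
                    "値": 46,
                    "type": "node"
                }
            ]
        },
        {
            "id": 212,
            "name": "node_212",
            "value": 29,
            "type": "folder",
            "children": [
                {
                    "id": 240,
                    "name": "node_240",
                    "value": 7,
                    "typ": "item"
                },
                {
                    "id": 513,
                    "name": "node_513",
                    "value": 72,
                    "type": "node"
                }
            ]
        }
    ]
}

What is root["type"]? "directory"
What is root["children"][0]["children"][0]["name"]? "node_143"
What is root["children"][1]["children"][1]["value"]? 72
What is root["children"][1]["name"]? "node_212"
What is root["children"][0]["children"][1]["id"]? 284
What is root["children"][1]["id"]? 212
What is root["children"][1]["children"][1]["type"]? "node"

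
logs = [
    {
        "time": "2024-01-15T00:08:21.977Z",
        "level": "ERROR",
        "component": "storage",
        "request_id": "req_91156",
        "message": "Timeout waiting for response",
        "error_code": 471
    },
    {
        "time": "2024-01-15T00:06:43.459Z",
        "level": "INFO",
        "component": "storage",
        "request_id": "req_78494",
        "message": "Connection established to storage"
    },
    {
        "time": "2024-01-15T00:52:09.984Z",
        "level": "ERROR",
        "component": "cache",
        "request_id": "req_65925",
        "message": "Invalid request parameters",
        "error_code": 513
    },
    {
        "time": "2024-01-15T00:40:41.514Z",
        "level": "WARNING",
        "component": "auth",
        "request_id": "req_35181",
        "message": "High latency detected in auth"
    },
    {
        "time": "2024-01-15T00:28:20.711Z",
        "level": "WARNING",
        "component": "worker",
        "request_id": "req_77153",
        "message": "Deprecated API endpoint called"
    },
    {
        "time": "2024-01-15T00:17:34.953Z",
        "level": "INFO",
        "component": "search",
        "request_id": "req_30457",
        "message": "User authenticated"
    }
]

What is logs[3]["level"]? "WARNING"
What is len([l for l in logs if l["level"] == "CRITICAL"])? 0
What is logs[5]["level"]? "INFO"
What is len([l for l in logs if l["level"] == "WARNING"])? 2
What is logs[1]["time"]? "2024-01-15T00:06:43.459Z"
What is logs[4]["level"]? "WARNING"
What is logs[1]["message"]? "Connection established to storage"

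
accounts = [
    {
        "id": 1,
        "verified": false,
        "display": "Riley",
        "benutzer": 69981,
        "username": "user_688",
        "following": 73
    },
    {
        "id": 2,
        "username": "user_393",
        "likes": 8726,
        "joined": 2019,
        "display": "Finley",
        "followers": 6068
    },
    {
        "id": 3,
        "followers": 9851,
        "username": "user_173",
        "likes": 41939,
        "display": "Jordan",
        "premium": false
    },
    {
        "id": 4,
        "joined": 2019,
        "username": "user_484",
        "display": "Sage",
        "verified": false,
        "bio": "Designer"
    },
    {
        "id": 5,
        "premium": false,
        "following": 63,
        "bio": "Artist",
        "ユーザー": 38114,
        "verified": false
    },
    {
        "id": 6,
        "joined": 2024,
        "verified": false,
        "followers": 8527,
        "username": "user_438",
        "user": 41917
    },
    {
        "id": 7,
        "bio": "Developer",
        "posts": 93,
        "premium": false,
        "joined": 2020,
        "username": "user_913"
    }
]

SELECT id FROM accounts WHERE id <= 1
[1]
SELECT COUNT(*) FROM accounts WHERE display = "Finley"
1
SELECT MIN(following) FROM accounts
63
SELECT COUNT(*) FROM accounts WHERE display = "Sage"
1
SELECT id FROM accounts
[1, 2, 3, 4, 5, 6, 7]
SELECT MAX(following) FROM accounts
73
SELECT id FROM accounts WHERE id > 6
[7]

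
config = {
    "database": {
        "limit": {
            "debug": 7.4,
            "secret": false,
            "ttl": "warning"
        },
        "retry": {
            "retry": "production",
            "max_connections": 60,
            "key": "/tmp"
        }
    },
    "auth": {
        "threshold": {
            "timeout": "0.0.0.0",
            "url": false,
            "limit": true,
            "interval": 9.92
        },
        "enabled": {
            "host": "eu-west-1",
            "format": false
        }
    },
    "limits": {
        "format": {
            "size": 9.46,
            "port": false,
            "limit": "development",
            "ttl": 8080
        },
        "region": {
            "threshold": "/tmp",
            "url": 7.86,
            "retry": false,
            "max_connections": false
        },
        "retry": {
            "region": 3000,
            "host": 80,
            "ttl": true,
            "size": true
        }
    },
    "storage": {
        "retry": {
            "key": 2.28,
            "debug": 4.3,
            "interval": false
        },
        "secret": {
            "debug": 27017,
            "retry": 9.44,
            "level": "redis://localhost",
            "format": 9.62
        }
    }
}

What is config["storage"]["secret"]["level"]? "redis://localhost"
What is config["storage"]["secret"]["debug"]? 27017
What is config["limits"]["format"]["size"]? 9.46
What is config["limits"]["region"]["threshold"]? "/tmp"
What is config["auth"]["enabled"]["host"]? "eu-west-1"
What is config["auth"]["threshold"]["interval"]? 9.92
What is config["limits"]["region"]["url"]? 7.86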